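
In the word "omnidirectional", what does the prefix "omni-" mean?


Prefix: omni-
Example: omnidirectional = omni- + directional
Meaning = all


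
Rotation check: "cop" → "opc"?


Word: "cop", Candidate: "opc"
Method: check if candidate is substring of word+word
"copcop" contains "opc"? Yes
Is rotation = Yes


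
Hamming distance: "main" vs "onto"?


Comparing character by character (same length = 4):
  Pos 0: 'm' vs 'o' !=
  Pos 1: 'a' vs 'n' !=
  Pos 2: 'i' vs 't' !=
  Pos 3: 'n' vs 'o' !=
Hamming distance = 4


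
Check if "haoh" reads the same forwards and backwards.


Word: "haoh"
Reversed: "hoah"
Forward == Backward? haoh != hoah
Palindrome = No


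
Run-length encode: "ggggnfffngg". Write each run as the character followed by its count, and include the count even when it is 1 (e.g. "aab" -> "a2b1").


String: "ggggnfffngg"
Scanning for consecutive runs:
  'g' x 4
  'n' x 1
  'f' x 3
  'n' x 1
  'g' x 2
RLE = "g4n1f3n1g2"


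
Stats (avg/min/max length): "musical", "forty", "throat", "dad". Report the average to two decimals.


Lengths: "musical"=7, "forty"=5, "throat"=6, "dad"=3
Sum = 21, Count = 4
Average = 21/4 = 5.25
= avg=5.25, min=3, max=7


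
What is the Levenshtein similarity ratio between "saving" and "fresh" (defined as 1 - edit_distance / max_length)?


Word 1: "saving" (length 6)
Word 2: "fresh" (length 5)
One optimal edit sequence:
  1. delete 's'  (+1)
  2. substitute 'a' -> 'f'  (+1)
  3. substitute 'v' -> 'r'  (+1)
  4. substitute 'i' -> 'e'  (+1)
  5. substitute 'n' -> 's'  (+1)
  6. substitute 'g' -> 'h'  (+1)
Edit distance = 6
Max length = max(6, 5) = 6
Similarity = 1 - 6/6
= 0.0000


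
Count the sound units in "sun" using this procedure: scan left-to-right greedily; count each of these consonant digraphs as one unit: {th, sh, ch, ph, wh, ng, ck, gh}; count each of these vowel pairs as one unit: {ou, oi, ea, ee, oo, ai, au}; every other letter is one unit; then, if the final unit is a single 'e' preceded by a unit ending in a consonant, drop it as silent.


Word: "sun" (3 letters)
Left-to-right scan:
  [1] 's' (letter)
  [2] 'u' (letter)
  [3] 'n' (letter)
Units from scan: 3
Sound units = 3 units


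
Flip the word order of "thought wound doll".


Original: "thought wound doll"
Words (1..n): thought | wound | doll
Reversed (n..1): doll | wound | thought
Result = "doll wound thought"


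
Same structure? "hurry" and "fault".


Pattern of "hurry": [0, 1, 2, 2, 3]
Pattern of "fault": [0, 1, 2, 3, 4]
Patterns do not match
Same pattern = No


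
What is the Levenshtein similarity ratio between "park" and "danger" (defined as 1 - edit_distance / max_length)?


Word 1: "park" (length 4)
Word 2: "danger" (length 6)
One optimal edit sequence:
  1. substitute 'p' -> 'd'  (+1)
  2. keep 'a'
  3. insert 'n'  (+1)
  4. insert 'g'  (+1)
  5. substitute 'r' -> 'e'  (+1)
  6. substitute 'k' -> 'r'  (+1)
Edit distance = 5
Max length = max(4, 6) = 6
Similarity = 1 - 5/6
= 0.1667


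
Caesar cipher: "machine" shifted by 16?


Word: "machine"
Shift: 16
Each letter → (letter + shift) mod 26:
  'm' (12) + 16 = 2 → 'c'
  'a' (0) + 16 = 16 → 'q'
  'c' (2) + 16 = 18 → 's'
  'h' (7) + 16 = 23 → 'x'
  'i' (8) + 16 = 24 → 'y'
  'n' (13) + 16 = 3 → 'd'
  'e' (4) + 16 = 20 → 'u'
Result = "cqsxydu"


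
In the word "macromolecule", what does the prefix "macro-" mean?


Prefix: macro-
Example: macromolecule (macro- + molecule)
Meaning = large


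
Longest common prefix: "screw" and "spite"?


Word 1: "screw"
Word 2: "spite"
Comparing from start:
  Pos 0: 's' == 's'
  Pos 1: 'c' != 'p' (stop)
LCP = "s" (length 1)


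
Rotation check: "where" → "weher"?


Word: "where", Candidate: "weher"
Method: check if candidate is substring of word+word
"wherewhere" contains "weher"? No
Is rotation = No


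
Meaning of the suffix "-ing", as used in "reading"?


Suffix: -ing
Example: reading (read + -ing)
Meaning = present participle


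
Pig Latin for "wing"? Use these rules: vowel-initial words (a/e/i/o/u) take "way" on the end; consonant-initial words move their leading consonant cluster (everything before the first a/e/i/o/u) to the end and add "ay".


Word: "wing"
Starts with consonant(s) → move to end, add 'ay'
Consonant cluster: "w"
Pig Latin = "ingway"


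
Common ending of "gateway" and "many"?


Word 1: "gateway"
Word 2: "many"
Comparing from end:
  Pos -1: 'y' == 'y'
  Pos -2: 'a' != 'n' (stop)
LCS = "y" (length 1)


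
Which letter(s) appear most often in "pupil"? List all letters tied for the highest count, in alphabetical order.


Word: "pupil"
Letter counts:
  'i': 1
  'l': 1
  'p': 2
  'u': 1
Maximum count = 2
Most frequent = 'p' (2 times each)


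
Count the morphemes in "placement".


Word: "placement"
Morphemes: place + -ment
Each morpheme carries meaning
= 2 morphemes


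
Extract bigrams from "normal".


Word: "normal" (length 6)
Number of bigrams = 6 - 2 + 1 = 5
  Position 0: "no"
  Position 1: "or"
  Position 2: "rm"
  Position 3: "ma"
  Position 4: "al"
Bigrams = "no", "or", "rm", "ma", "al"


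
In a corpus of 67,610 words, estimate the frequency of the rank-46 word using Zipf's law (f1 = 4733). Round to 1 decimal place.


Zipf's law: f(r) = f(1) / r
f(1) = 4733
f(46) = 4733 / 46
= 102.9 occurrences


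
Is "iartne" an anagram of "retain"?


Word 1: "retain" → sorted: aeinrt
Word 2: "iartne" → sorted: aeinrt
Same letters? aeinrt == aeinrt
Anagram = Yes


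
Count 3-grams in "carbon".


Word: "carbon" (length 6)
Number of 3-grams = length - 3 + 1 = 6 - 3 + 1
= 4


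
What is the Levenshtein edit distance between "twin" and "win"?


Word 1: "twin" (length 4)
Word 2: "win" (length 3)
One optimal edit sequence (insert/delete/substitute each cost 1):
  1. delete 't'  (+1)
  2. keep 'w'
  3. keep 'i'
  4. keep 'n'
Total edit operations: 1
Edit distance = 1


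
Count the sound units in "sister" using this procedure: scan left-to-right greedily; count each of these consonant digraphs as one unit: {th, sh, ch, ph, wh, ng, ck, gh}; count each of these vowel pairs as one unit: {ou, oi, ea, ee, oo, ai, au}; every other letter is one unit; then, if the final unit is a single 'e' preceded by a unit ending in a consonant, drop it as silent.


Word: "sister" (6 letters)
Left-to-right scan:
  [1] 's' (letter)
  [2] 'i' (letter)
  [3] 's' (letter)
  [4] 't' (letter)
  [5] 'e' (letter)
  [6] 'r' (letter)
Units from scan: 6
Sound units = 6 units


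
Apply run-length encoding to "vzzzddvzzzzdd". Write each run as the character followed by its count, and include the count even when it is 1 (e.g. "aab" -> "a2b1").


String: "vzzzddvzzzzdd"
Scanning for consecutive runs:
  'v' x 1
  'z' x 3
  'd' x 2
  'v' x 1
  'z' x 4
  'd' x 2
RLE = "v1z3d2v1z4d2"


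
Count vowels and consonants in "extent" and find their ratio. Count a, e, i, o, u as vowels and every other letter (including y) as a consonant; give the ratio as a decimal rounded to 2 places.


Word: "extent"
Vowels (a,e,i,o,u): 2
Consonants: 4
Ratio = 2/4
= 0.50


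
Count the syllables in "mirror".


Word: "mirror"
Syllable breakdown: mir | ror
Counting: 2 parts
= 2 syllables


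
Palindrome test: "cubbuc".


Word: "cubbuc"
Reversed: "cubbuc"
Forward == Backward? cubbuc == cubbuc
Palindrome = Yes


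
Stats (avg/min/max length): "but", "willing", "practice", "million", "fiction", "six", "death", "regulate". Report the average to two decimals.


Lengths: "but"=3, "willing"=7, "practice"=8, "million"=7, "fiction"=7, "six"=3, "death"=5, "regulate"=8
Sum = 48, Count = 8
Average = 48/8 = 6.00
= avg=6.00, min=3, max=8


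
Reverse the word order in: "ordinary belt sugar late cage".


Original: "ordinary belt sugar late cage"
Words (1..n): ordinary | belt | sugar | late | cage
Reversed (n..1): cage | late | sugar | belt | ordinary
Result = "cage late sugar belt ordinary"


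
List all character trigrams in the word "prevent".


Word: "prevent" (length 7)
Number of trigrams = 7 - 3 + 1 = 5
  Position 0: "pre"
  Position 1: "rev"
  Position 2: "eve"
  Position 3: "ven"
  Position 4: "ent"
Trigrams = "pre", "rev", "eve", "ven", "ent"


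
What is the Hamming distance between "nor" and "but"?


Comparing character by character (same length = 3):
  Pos 0: 'n' vs 'b' !=
  Pos 1: 'o' vs 'u' !=
  Pos 2: 'r' vs 't' !=
Hamming distance = 3


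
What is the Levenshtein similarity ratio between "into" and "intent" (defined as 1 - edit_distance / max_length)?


Word 1: "into" (length 4)
Word 2: "intent" (length 6)
One optimal edit sequence:
  1. keep 'i'
  2. keep 'n'
  3. keep 't'
  4. insert 'e'  (+1)
  5. insert 'n'  (+1)
  6. substitute 'o' -> 't'  (+1)
Edit distance = 3
Max length = max(4, 6) = 6
Similarity = 1 - 3/6
= 0.5000


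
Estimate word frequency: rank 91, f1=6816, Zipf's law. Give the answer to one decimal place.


Zipf's law: f(r) = f(1) / r
f(1) = 6816
f(91) = 6816 / 91
= 74.9 occurrences


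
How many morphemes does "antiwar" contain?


Word: "antiwar"
Morphemes: anti- | war
Each morpheme carries meaning
= 2 morphemes


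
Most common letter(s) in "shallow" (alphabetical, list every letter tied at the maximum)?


Word: "shallow"
Letter counts:
  'a': 1
  'h': 1
  'l': 2
  'o': 1
  's': 1
  'w': 1
Maximum count = 2
Most frequent = 'l' (2 times each)


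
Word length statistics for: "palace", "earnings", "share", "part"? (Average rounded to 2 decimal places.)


Lengths: "palace"=6, "earnings"=8, "share"=5, "part"=4
Sum = 23, Count = 4
Average = 23/4 = 5.75
= avg=5.75, min=4, max=8


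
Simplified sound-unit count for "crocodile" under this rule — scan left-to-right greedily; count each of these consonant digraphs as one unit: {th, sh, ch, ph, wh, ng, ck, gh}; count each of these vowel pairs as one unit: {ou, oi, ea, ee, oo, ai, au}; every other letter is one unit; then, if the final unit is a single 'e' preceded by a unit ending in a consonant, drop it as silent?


Word: "crocodile" (9 letters)
Left-to-right scan:
  [1] 'c' (letter)
  [2] 'r' (letter)
  [3] 'o' (letter)
  [4] 'c' (letter)
  [5] 'o' (letter)
  [6] 'd' (letter)
  [7] 'i' (letter)
  [8] 'l' (letter)
  [9] 'e' (letter)
Units from scan: 9
Final unit is 'e' after a consonant -> drop as silent (-1)
Sound units = 8 units


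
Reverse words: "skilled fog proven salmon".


Original: "skilled fog proven salmon"
Words (1..n): skilled | fog | proven | salmon
Reversed (n..1): salmon | proven | fog | skilled
Result = "salmon proven fog skilled"


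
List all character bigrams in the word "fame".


Word: "fame" (length 4)
Number of bigrams = 4 - 2 + 1 = 3
  Position 0: "fa"
  Position 1: "am"
  Position 2: "me"
Bigrams = "fa", "am", "me"


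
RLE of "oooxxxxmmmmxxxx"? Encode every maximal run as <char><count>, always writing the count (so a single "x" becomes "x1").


String: "oooxxxxmmmmxxxx"
Scanning for consecutive runs:
  'o' x 3
  'x' x 4
  'm' x 4
  'x' x 4
RLE = "o3x4m4x4"


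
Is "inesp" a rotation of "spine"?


Word: "spine", Candidate: "inesp"
Method: check if candidate is substring of word+word
"spinespine" contains "inesp"? Yes
Is rotation = Yes


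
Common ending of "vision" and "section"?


Word 1: "vision"
Word 2: "section"
Comparing from end:
  Pos -1: 'n' == 'n'
  Pos -2: 'o' == 'o'
  Pos -3: 'i' == 'i'
  Pos -4: 's' != 't' (stop)
LCS = "ion" (length 3)


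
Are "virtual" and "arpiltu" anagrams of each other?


Word 1: "virtual" → sorted: ailrtuv
Word 2: "arpiltu" → sorted: ailprtu
Same letters? ailrtuv != ailprtu
Anagram = No


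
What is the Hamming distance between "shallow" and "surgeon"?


Comparing character by character (same length = 7):
  Pos 0: 's' vs 's' =
  Pos 1: 'h' vs 'u' !=
  Pos 2: 'a' vs 'r' !=
  Pos 3: 'l' vs 'g' !=
  Pos 4: 'l' vs 'e' !=
  Pos 5: 'o' vs 'o' =
  Pos 6: 'w' vs 'n' !=
Hamming distance = 5


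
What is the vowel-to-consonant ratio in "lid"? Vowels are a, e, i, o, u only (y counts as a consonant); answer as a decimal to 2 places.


Word: "lid"
Vowels (a,e,i,o,u): 1
Consonants: 2
Ratio = 1/2
= 0.50


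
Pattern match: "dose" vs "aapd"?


Pattern of "dose": [0, 1, 2, 3]
Pattern of "aapd": [0, 0, 1, 2]
Patterns do not match
Same pattern = No


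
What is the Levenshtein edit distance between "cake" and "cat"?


Word 1: "cake" (length 4)
Word 2: "cat" (length 3)
One optimal edit sequence (insert/delete/substitute each cost 1):
  1. keep 'c'
  2. keep 'a'
  3. delete 'k'  (+1)
  4. substitute 'e' -> 't'  (+1)
Total edit operations: 2
Edit distance = 2


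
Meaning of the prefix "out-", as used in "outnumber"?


Prefix: out-
Example: outnumber (out- + number)
Meaning = surpass


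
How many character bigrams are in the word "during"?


Word: "during" (length 6)
Number of 2-grams = length - 2 + 1 = 6 - 2 + 1
= 5


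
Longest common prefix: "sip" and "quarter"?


Word 1: "sip"
Word 2: "quarter"
Comparing from start:
  Pos 0: 's' != 'q' (stop)
LCP = "" (length 0)


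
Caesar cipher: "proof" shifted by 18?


Word: "proof"
Shift: 18
Each letter → (letter + shift) mod 26:
  'p' (15) + 18 = 7 → 'h'
  'r' (17) + 18 = 9 → 'j'
  'o' (14) + 18 = 6 → 'g'
  'o' (14) + 18 = 6 → 'g'
  'f' (5) + 18 = 23 → 'x'
Result = "hjggx"


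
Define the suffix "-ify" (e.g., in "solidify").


Suffix: -ify
Example: solidify = solid + -ify
Meaning = to make


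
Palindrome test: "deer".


Word: "deer"
Reversed: "reed"
Forward == Backward? deer != reed
Palindrome = No


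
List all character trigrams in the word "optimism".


Word: "optimism" (length 8)
Number of trigrams = 8 - 3 + 1 = 6
  Position 0: "opt"
  Position 1: "pti"
  Position 2: "tim"
  Position 3: "imi"
  Position 4: "mis"
  Position 5: "ism"
Trigrams = "opt", "pti", "tim", "imi", "mis", "ism"


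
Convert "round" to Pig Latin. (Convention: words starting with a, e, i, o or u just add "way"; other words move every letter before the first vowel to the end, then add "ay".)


Word: "round"
Starts with consonant(s) → move to end, add 'ay'
Consonant cluster: "r"
Pig Latin = "oundray"


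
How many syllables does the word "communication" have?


Word: "communication"
Syllable breakdown: com / mu / ni / ca / tion
Counting: 5 parts
= 5 syllables


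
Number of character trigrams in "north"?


Word: "north" (length 5)
Number of 3-grams = length - 3 + 1 = 5 - 3 + 1
= 3


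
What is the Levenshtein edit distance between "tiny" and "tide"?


Word 1: "tiny" (length 4)
Word 2: "tide" (length 4)
One optimal edit sequence (insert/delete/substitute each cost 1):
  1. keep 't'
  2. keep 'i'
  3. substitute 'n' -> 'd'  (+1)
  4. substitute 'y' -> 'e'  (+1)
Total edit operations: 2
Edit distance = 2


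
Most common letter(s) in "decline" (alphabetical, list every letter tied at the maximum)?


Word: "decline"
Letter counts:
  'c': 1
  'd': 1
  'e': 2
  'i': 1
  'l': 1
  'n': 1
Maximum count = 2
Most frequent = 'e' (2 times each)


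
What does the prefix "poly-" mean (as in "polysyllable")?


Prefix: poly-
Example: polysyllable = poly- + syllable
Meaning = many


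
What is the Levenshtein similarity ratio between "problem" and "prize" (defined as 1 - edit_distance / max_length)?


Word 1: "problem" (length 7)
Word 2: "prize" (length 5)
One optimal edit sequence:
  1. keep 'p'
  2. keep 'r'
  3. delete 'o'  (+1)
  4. substitute 'b' -> 'i'  (+1)
  5. substitute 'l' -> 'z'  (+1)
  6. keep 'e'
  7. delete 'm'  (+1)
Edit distance = 4
Max length = max(7, 5) = 7
Similarity = 1 - 4/7
= 0.4286


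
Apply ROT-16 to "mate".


Word: "mate"
Shift: 16
Each letter → (letter + shift) mod 26:
  'm' (12) + 16 = 2 → 'c'
  'a' (0) + 16 = 16 → 'q'
  't' (19) + 16 = 9 → 'j'
  'e' (4) + 16 = 20 → 'u'
Result = "cqju"


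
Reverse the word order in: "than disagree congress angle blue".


Original: "than disagree congress angle blue"
Words (1..n): than | disagree | congress | angle | blue
Reversed (n..1): blue | angle | congress | disagree | than
Result = "blue angle congress disagree than"


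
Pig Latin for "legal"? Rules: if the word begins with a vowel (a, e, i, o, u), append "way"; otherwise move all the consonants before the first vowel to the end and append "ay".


Word: "legal"
Starts with consonant(s) → move to end, add 'ay'
Consonant cluster: "l"
Pig Latin = "egallay"


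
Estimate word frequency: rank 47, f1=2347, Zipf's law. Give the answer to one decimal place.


Zipf's law: f(r) = f(1) / r
f(1) = 2347
f(47) = 2347 / 47
= 49.9 occurrences


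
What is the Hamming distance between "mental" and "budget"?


Comparing character by character (same length = 6):
  Pos 0: 'm' vs 'b' !=
  Pos 1: 'e' vs 'u' !=
  Pos 2: 'n' vs 'd' !=
  Pos 3: 't' vs 'g' !=
  Pos 4: 'a' vs 'e' !=
  Pos 5: 'l' vs 't' !=
Hamming distance = 6


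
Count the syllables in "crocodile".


Word: "crocodile"
Syllable breakdown: croc / o / dile
Counting: 3 parts
= 3 syllables


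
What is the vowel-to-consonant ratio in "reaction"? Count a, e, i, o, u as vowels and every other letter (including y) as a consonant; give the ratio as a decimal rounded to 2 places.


Word: "reaction"
Vowels (a,e,i,o,u): 4
Consonants: 4
Ratio = 4/4
= 1.00


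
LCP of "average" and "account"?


Word 1: "average"
Word 2: "account"
Comparing from start:
  Pos 0: 'a' == 'a'
  Pos 1: 'v' != 'c' (stop)
LCP = "a" (length 1)


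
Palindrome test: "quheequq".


Word: "quheequq"
Reversed: "quqeehuq"
Forward == Backward? quheequq != quqeehuq
Palindrome = No


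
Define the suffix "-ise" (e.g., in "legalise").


Suffix: -ise
As in: legalise -> legal + -ise
Meaning = to make


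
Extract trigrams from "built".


Word: "built" (length 5)
Number of trigrams = 5 - 3 + 1 = 3
  Position 0: "bui"
  Position 1: "uil"
  Position 2: "ilt"
Trigrams = "bui", "uil", "ilt"


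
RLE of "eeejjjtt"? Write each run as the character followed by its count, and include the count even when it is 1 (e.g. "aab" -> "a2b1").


String: "eeejjjtt"
Scanning for consecutive runs:
  'e' x 3
  'j' x 3
  't' x 2
RLE = "e3j3t2"


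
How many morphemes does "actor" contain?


Word: "actor"
Morphemes: act + -or
Each morpheme carries meaning
= 2 morphemes


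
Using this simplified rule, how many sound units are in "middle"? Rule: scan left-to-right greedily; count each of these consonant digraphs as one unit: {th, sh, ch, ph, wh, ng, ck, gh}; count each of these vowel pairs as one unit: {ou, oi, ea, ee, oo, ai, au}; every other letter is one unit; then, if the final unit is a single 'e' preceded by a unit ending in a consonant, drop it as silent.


Word: "middle" (6 letters)
Left-to-right scan:
  [1] 'm' (letter)
  [2] 'i' (letter)
  [3] 'd' (letter)
  [4] 'd' (letter)
  [5] 'l' (letter)
  [6] 'e' (letter)
Units from scan: 6
Final unit is 'e' after a consonant -> drop as silent (-1)
Sound units = 5 units


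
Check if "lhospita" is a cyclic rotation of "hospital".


Word: "hospital", Candidate: "lhospita"
Method: check if candidate is substring of word+word
"hospitalhospital" contains "lhospita"? Yes
Is rotation = Yes


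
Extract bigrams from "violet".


Word: "violet" (length 6)
Number of bigrams = 6 - 2 + 1 = 5
  Position 0: "vi"
  Position 1: "io"
  Position 2: "ol"
  Position 3: "le"
  Position 4: "et"
Bigrams = "vi", "io", "ol", "le", "et"


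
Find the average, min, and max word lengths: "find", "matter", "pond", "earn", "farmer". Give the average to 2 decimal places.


Lengths: "find"=4, "matter"=6, "pond"=4, "earn"=4, "farmer"=6
Sum = 24, Count = 5
Average = 24/5 = 4.80
= avg=4.80, min=4, max=6


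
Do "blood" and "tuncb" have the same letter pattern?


Pattern of "blood": [0, 1, 2, 2, 3]
Pattern of "tuncb": [0, 1, 2, 3, 4]
Patterns do not match
Same pattern = No


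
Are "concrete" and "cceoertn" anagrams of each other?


Word 1: "concrete" → sorted: cceenort
Word 2: "cceoertn" → sorted: cceenort
Same letters? cceenort == cceenort
Anagram = Yes


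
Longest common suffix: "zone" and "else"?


Word 1: "zone"
Word 2: "else"
Comparing from end:
  Pos -1: 'e' == 'e'
  Pos -2: 'n' != 's' (stop)
LCS = "e" (length 1)


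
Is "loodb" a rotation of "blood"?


Word: "blood", Candidate: "loodb"
Method: check if candidate is substring of word+word
"bloodblood" contains "loodb"? Yes
Is rotation = Yes


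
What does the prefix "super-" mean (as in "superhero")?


Prefix: super-
Example: superhero (super- + hero)
Meaning = above / beyond


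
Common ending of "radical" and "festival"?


Word 1: "radical"
Word 2: "festival"
Comparing from end:
  Pos -1: 'l' == 'l'
  Pos -2: 'a' == 'a'
  Pos -3: 'c' != 'v' (stop)
LCS = "al" (length 2)


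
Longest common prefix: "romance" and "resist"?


Word 1: "romance"
Word 2: "resist"
Comparing from start:
  Pos 0: 'r' == 'r'
  Pos 1: 'o' != 'e' (stop)
LCP = "r" (length 1)


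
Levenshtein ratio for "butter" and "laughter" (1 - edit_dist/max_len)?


Word 1: "butter" (length 6)
Word 2: "laughter" (length 8)
One optimal edit sequence:
  1. insert 'l'  (+1)
  2. substitute 'b' -> 'a'  (+1)
  3. keep 'u'
  4. insert 'g'  (+1)
  5. substitute 't' -> 'h'  (+1)
  6. keep 't'
  7. keep 'e'
  8. keep 'r'
Edit distance = 4
Max length = max(6, 8) = 8
Similarity = 1 - 4/8
= 0.5000


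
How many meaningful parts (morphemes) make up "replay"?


Word: "replay"
Morphemes: re- | play
Each morpheme carries meaning
= 2 morphemes


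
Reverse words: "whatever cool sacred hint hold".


Original: "whatever cool sacred hint hold"
Words (1..n): whatever | cool | sacred | hint | hold
Reversed (n..1): hold | hint | sacred | cool | whatever
Result = "hold hint sacred cool whatever"


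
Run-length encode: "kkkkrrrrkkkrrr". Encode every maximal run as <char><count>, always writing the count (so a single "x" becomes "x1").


String: "kkkkrrrrkkkrrr"
Scanning for consecutive runs:
  'k' x 4
  'r' x 4
  'k' x 3
  'r' x 3
RLE = "k4r4k3r3"


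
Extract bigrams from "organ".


Word: "organ" (length 5)
Number of bigrams = 5 - 2 + 1 = 4
  Position 0: "or"
  Position 1: "rg"
  Position 2: "ga"
  Position 3: "an"
Bigrams = "or", "rg", "ga", "an"


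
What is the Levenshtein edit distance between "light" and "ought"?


Word 1: "light" (length 5)
Word 2: "ought" (length 5)
One optimal edit sequence (insert/delete/substitute each cost 1):
  1. substitute 'l' -> 'o'  (+1)
  2. substitute 'i' -> 'u'  (+1)
  3. keep 'g'
  4. keep 'h'
  5. keep 't'
Total edit operations: 2
Edit distance = 2


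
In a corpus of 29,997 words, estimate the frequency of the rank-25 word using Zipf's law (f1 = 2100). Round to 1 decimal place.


Zipf's law: f(r) = f(1) / r
f(1) = 2100
f(25) = 2100 / 25
= 84.0 occurrences


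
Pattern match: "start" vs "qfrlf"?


Pattern of "start": [0, 1, 2, 3, 1]
Pattern of "qfrlf": [0, 1, 2, 3, 1]
Patterns match
Same pattern = Yes


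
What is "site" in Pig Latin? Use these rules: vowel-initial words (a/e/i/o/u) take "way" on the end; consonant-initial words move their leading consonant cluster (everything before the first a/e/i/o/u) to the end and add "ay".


Word: "site"
Starts with consonant(s) → move to end, add 'ay'
Consonant cluster: "s"
Pig Latin = "itesay"


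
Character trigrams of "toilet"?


Word: "toilet" (length 6)
Number of trigrams = 6 - 3 + 1 = 4
  Position 0: "toi"
  Position 1: "oil"
  Position 2: "ile"
  Position 3: "let"
Trigrams = "toi", "oil", "ile", "let"


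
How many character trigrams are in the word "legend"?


Word: "legend" (length 6)
Number of 3-grams = length - 3 + 1 = 6 - 3 + 1
= 4


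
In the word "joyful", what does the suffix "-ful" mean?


Suffix: -ful
Example: joyful (joy + -ful)
Meaning = full of


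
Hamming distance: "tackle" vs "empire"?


Comparing character by character (same length = 6):
  Pos 0: 't' vs 'e' !=
  Pos 1: 'a' vs 'm' !=
  Pos 2: 'c' vs 'p' !=
  Pos 3: 'k' vs 'i' !=
  Pos 4: 'l' vs 'r' !=
  Pos 5: 'e' vs 'e' =
Hamming distance = 5


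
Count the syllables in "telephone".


Word: "telephone"
Syllable breakdown: tel-e-phone
Counting: 3 parts
= 3 syllables


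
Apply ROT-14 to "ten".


Word: "ten"
Shift: 14
Each letter → (letter + shift) mod 26:
  't' (19) + 14 = 7 → 'h'
  'e' (4) + 14 = 18 → 's'
  'n' (13) + 14 = 1 → 'b'
Result = "hsb"


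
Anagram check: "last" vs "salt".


Word 1: "last" → sorted: alst
Word 2: "salt" → sorted: alst
Same letters? alst == alst
Anagram = Yes


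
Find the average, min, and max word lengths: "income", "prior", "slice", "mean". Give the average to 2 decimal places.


Lengths: "income"=6, "prior"=5, "slice"=5, "mean"=4
Sum = 20, Count = 4
Average = 20/4 = 5.00
= avg=5.00, min=4, max=6


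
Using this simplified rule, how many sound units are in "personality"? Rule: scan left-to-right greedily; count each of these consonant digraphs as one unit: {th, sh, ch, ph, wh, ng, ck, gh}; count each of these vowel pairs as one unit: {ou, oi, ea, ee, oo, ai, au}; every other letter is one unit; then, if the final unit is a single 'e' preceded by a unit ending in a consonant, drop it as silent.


Word: "personality" (11 letters)
Left-to-right scan:
  (1) 'p' (letter)
  (2) 'e' (letter)
  (3) 'r' (letter)
  (4) 's' (letter)
  (5) 'o' (letter)
  (6) 'n' (letter)
  (7) 'a' (letter)
  (8) 'l' (letter)
  (9) 'i' (letter)
  (10) 't' (letter)
  (11) 'y' (letter)
Units from scan: 11
Sound units = 11 units


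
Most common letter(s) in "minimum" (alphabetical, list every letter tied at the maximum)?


Word: "minimum"
Letter counts:
  'i': 2
  'm': 3
  'n': 1
  'u': 1
Maximum count = 3
Most frequent = 'm' (3 times each)


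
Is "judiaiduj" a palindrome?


Word: "judiaiduj"
Reversed: "judiaiduj"
Forward == Backward? judiaiduj == judiaiduj
Palindrome = Yes


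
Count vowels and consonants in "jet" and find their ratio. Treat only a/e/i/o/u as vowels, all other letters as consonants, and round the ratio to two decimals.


Word: "jet"
Vowels (a,e,i,o,u): 1
Consonants: 2
Ratio = 1/2
= 0.50


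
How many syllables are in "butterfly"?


Word: "butterfly"
Syllable breakdown: but | ter | fly
Counting: 3 parts
= 3 syllables


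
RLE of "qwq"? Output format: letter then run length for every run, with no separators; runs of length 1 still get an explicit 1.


String: "qwq"
Scanning for consecutive runs:
  'q' x 1
  'w' x 1
  'q' x 1
RLE = "q1w1q1"


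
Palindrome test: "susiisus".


Word: "susiisus"
Reversed: "susiisus"
Forward == Backward? susiisus == susiisus
Palindrome = Yes


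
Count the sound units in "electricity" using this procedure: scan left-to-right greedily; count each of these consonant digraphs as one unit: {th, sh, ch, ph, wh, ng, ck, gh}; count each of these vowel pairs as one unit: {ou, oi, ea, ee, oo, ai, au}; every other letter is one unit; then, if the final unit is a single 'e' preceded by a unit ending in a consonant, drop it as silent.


Word: "electricity" (11 letters)
Left-to-right scan:
  1. 'e' (letter)
  2. 'l' (letter)
  3. 'e' (letter)
  4. 'c' (letter)
  5. 't' (letter)
  6. 'r' (letter)
  7. 'i' (letter)
  8. 'c' (letter)
  9. 'i' (letter)
  10. 't' (letter)
  11. 'y' (letter)
Units from scan: 11
Sound units = 11 units


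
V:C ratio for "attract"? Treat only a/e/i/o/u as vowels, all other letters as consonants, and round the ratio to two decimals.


Word: "attract"
Vowels (a,e,i,o,u): 2
Consonants: 5
Ratio = 2/5
= 0.40


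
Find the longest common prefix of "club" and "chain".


Word 1: "club"
Word 2: "chain"
Comparing from start:
  Pos 0: 'c' == 'c'
  Pos 1: 'l' != 'h' (stop)
LCP = "c" (length 1)


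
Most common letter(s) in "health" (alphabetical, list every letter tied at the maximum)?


Word: "health"
Letter counts:
  'a': 1
  'e': 1
  'h': 2
  'l': 1
  't': 1
Maximum count = 2
Most frequent = 'h' (2 times each)


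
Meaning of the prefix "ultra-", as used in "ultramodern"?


Prefix: ultra-
Example: ultramodern = ultra- + modern
Meaning = beyond


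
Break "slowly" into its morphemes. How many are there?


Word: "slowly"
Morphemes: slow + -ly
Each morpheme carries meaning
= 2 morphemes


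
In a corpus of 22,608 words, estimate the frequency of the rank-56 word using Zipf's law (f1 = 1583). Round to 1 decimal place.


Zipf's law: f(r) = f(1) / r
f(1) = 1583
f(56) = 1583 / 56
= 28.3 occurrences


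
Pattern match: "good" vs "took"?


Pattern of "good": [0, 1, 1, 2]
Pattern of "took": [0, 1, 1, 2]
Patterns match
Same pattern = Yes


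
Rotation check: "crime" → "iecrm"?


Word: "crime", Candidate: "iecrm"
Method: check if candidate is substring of word+word
"crimecrime" contains "iecrm"? No
Is rotation = No


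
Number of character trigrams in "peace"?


Word: "peace" (length 5)
Number of 3-grams = length - 3 + 1 = 5 - 3 + 1
= 3


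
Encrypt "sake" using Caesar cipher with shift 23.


Word: "sake"
Shift: 23
Each letter → (letter + shift) mod 26:
  's' (18) + 23 = 15 → 'p'
  'a' (0) + 23 = 23 → 'x'
  'k' (10) + 23 = 7 → 'h'
  'e' (4) + 23 = 1 → 'b'
Result = "pxhb"


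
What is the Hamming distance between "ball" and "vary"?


Comparing character by character (same length = 4):
  Pos 0: 'b' vs 'v' !=
  Pos 1: 'a' vs 'a' =
  Pos 2: 'l' vs 'r' !=
  Pos 3: 'l' vs 'y' !=
Hamming distance = 3


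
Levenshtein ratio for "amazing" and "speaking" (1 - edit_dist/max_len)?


Word 1: "amazing" (length 7)
Word 2: "speaking" (length 8)
One optimal edit sequence:
  1. insert 's'  (+1)
  2. substitute 'a' -> 'p'  (+1)
  3. substitute 'm' -> 'e'  (+1)
  4. keep 'a'
  5. substitute 'z' -> 'k'  (+1)
  6. keep 'i'
  7. keep 'n'
  8. keep 'g'
Edit distance = 4
Max length = max(7, 8) = 8
Similarity = 1 - 4/8
= 0.5000


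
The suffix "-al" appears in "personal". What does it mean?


Suffix: -al
Example: personal (person + -al)
Meaning = relating to


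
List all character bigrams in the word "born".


Word: "born" (length 4)
Number of bigrams = 4 - 2 + 1 = 3
  Position 0: "bo"
  Position 1: "or"
  Position 2: "rn"
Bigrams = "bo", "or", "rn"


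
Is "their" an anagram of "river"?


Word 1: "river" → sorted: eirrv
Word 2: "their" → sorted: ehirt
Same letters? eirrv != ehirt
Anagram = No


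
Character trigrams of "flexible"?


Word: "flexible" (length 8)
Number of trigrams = 8 - 3 + 1 = 6
  Position 0: "fle"
  Position 1: "lex"
  Position 2: "exi"
  Position 3: "xib"
  Position 4: "ibl"
  Position 5: "ble"
Trigrams = "fle", "lex", "exi", "xib", "ibl", "ble"


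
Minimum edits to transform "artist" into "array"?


Word 1: "artist" (length 6)
Word 2: "array" (length 5)
One optimal edit sequence (insert/delete/substitute each cost 1):
  1. keep 'a'
  2. keep 'r'
  3. delete 't'  (+1)
  4. substitute 'i' -> 'r'  (+1)
  5. substitute 's' -> 'a'  (+1)
  6. substitute 't' -> 'y'  (+1)
Total edit operations: 4
Edit distance = 4


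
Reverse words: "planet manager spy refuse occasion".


Original: "planet manager spy refuse occasion"
Words (1..n): planet | manager | spy | refuse | occasion
Reversed (n..1): occasion | refuse | spy | manager | planet
Result = "occasion refuse spy manager planet"


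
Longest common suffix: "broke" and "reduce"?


Word 1: "broke"
Word 2: "reduce"
Comparing from end:
  Pos -1: 'e' == 'e'
  Pos -2: 'k' != 'c' (stop)
LCS = "e" (length 1)


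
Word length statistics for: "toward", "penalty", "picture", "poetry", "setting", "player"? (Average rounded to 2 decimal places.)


Lengths: "toward"=6, "penalty"=7, "picture"=7, "poetry"=6, "setting"=7, "player"=6
Sum = 39, Count = 6
Average = 39/6 = 6.50
= avg=6.50, min=6, max=7


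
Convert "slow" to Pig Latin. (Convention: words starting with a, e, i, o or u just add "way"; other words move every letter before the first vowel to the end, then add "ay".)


Word: "slow"
Starts with consonant(s) → move to end, add 'ay'
Consonant cluster: "sl"
Pig Latin = "owslay"


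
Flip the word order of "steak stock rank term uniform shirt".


Original: "steak stock rank term uniform shirt"
Words (1..n): steak | stock | rank | term | uniform | shirt
Reversed (n..1): shirt | uniform | term | rank | stock | steak
Result = "shirt uniform term rank stock steak"


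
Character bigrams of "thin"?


Word: "thin" (length 4)
Number of bigrams = 4 - 2 + 1 = 3
  Position 0: "th"
  Position 1: "hi"
  Position 2: "in"
Bigrams = "th", "hi", "in"


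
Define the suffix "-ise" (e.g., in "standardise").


Suffix: -ise
Example: standardise = standard + -ise
Meaning = to make


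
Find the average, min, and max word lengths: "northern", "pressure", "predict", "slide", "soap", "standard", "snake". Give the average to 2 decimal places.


Lengths: "northern"=8, "pressure"=8, "predict"=7, "slide"=5, "soap"=4, "standard"=8, "snake"=5
Sum = 45, Count = 7
Average = 45/7 = 6.43
= avg=6.43, min=4, max=8


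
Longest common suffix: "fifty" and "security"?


Word 1: "fifty"
Word 2: "security"
Comparing from end:
  Pos -1: 'y' == 'y'
  Pos -2: 't' == 't'
  Pos -3: 'f' != 'i' (stop)
LCS = "ty" (length 2)


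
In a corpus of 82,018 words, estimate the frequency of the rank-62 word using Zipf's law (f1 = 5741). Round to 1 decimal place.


Zipf's law: f(r) = f(1) / r
f(1) = 5741
f(62) = 5741 / 62
= 92.6 occurrences


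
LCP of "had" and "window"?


Word 1: "had"
Word 2: "window"
Comparing from start:
  Pos 0: 'h' != 'w' (stop)
LCP = "" (length 0)


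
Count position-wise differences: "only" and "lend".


Comparing character by character (same length = 4):
  Pos 0: 'o' vs 'l' !=
  Pos 1: 'n' vs 'e' !=
  Pos 2: 'l' vs 'n' !=
  Pos 3: 'y' vs 'd' !=
Hamming distance = 4


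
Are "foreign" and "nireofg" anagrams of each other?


Word 1: "foreign" → sorted: efginor
Word 2: "nireofg" → sorted: efginor
Same letters? efginor == efginor
Anagram = Yes


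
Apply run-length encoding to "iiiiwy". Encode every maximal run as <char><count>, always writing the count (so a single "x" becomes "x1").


String: "iiiiwy"
Scanning for consecutive runs:
  'i' x 4
  'w' x 1
  'y' x 1
RLE = "i4w1y1"


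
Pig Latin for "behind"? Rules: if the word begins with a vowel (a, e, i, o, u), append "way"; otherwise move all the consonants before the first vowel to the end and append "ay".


Word: "behind"
Starts with consonant(s) → move to end, add 'ay'
Consonant cluster: "b"
Pig Latin = "ehindbay"


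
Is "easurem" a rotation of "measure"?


Word: "measure", Candidate: "easurem"
Method: check if candidate is substring of word+word
"measuremeasure" contains "easurem"? Yes
Is rotation = Yes


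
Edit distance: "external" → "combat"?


Word 1: "external" (length 8)
Word 2: "combat" (length 6)
One optimal edit sequence (insert/delete/substitute each cost 1):
  1. delete 'e'  (+1)
  2. delete 'x'  (+1)
  3. substitute 't' -> 'c'  (+1)
  4. substitute 'e' -> 'o'  (+1)
  5. substitute 'r' -> 'm'  (+1)
  6. substitute 'n' -> 'b'  (+1)
  7. keep 'a'
  8. substitute 'l' -> 't'  (+1)
Total edit operations: 7
Edit distance = 7


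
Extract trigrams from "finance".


Word: "finance" (length 7)
Number of trigrams = 7 - 3 + 1 = 5
  Position 0: "fin"
  Position 1: "ina"
  Position 2: "nan"
  Position 3: "anc"
  Position 4: "nce"
Trigrams = "fin", "ina", "nan", "anc", "nce"


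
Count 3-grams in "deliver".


Word: "deliver" (length 7)
Number of 3-grams = length - 3 + 1 = 7 - 3 + 1
= 5


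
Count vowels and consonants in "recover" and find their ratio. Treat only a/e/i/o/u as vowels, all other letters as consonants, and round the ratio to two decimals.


Word: "recover"
Vowels (a,e,i,o,u): 3
Consonants: 4
Ratio = 3/4
= 0.75


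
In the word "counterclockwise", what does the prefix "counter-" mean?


Prefix: counter-
Example: counterclockwise (counter- + clockwise)
Meaning = against / opposite


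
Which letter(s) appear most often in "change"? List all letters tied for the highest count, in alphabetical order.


Word: "change"
Letter counts:
  'a': 1
  'c': 1
  'e': 1
  'g': 1
  'h': 1
  'n': 1
Maximum count = 1
Most frequent = 'a', 'c', 'e', 'g', 'h', 'n' (1 time each)


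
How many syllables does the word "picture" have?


Word: "picture"
Syllable breakdown: pic · ture
Counting: 2 parts
= 2 syllables


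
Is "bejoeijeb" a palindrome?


Word: "bejoeijeb"
Reversed: "bejieojeb"
Forward == Backward? bejoeijeb != bejieojeb
Palindrome = No


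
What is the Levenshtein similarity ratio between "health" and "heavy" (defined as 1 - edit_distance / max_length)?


Word 1: "health" (length 6)
Word 2: "heavy" (length 5)
One optimal edit sequence:
  1. keep 'h'
  2. keep 'e'
  3. keep 'a'
  4. delete 'l'  (+1)
  5. substitute 't' -> 'v'  (+1)
  6. substitute 'h' -> 'y'  (+1)
Edit distance = 3
Max length = max(6, 5) = 6
Similarity = 1 - 3/6
= 0.5000


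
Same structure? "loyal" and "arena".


Pattern of "loyal": [0, 1, 2, 3, 0]
Pattern of "arena": [0, 1, 2, 3, 0]
Patterns match
Same pattern = Yes


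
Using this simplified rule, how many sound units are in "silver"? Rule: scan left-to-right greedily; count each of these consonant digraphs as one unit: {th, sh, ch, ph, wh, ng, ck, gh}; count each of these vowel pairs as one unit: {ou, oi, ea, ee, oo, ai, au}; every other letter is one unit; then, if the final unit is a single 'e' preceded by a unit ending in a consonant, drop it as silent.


Word: "silver" (6 letters)
Left-to-right scan:
  [1] 's' (letter)
  [2] 'i' (letter)
  [3] 'l' (letter)
  [4] 'v' (letter)
  [5] 'e' (letter)
  [6] 'r' (letter)
Units from scan: 6
Sound units = 6 units


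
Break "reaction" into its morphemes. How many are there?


Word: "reaction"
Morphemes: re- | act | -ion
Each morpheme carries meaning
= 3 morphemes


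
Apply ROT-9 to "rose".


Word: "rose"
Shift: 9
Each letter → (letter + shift) mod 26:
  'r' (17) + 9 = 0 → 'a'
  'o' (14) + 9 = 23 → 'x'
  's' (18) + 9 = 1 → 'b'
  'e' (4) + 9 = 13 → 'n'
Result = "axbn"


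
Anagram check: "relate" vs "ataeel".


Word 1: "relate" → sorted: aeelrt
Word 2: "ataeel" → sorted: aaeelt
Same letters? aeelrt != aaeelt
Anagram = No


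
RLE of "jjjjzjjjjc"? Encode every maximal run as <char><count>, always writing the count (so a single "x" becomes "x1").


String: "jjjjzjjjjc"
Scanning for consecutive runs:
  'j' x 4
  'z' x 1
  'j' x 4
  'c' x 1
RLE = "j4z1j4c1"


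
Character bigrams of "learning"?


Word: "learning" (length 8)
Number of bigrams = 8 - 2 + 1 = 7
  Position 0: "le"
  Position 1: "ea"
  Position 2: "ar"
  Position 3: "rn"
  Position 4: "ni"
  Position 5: "in"
  Position 6: "ng"
Bigrams = "le", "ea", "ar", "rn", "ni", "in", "ng"


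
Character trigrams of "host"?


Word: "host" (length 4)
Number of trigrams = 4 - 3 + 1 = 2
  Position 0: "hos"
  Position 1: "ost"
Trigrams = "hos", "ost"


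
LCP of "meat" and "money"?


Word 1: "meat"
Word 2: "money"
Comparing from start:
  Pos 0: 'm' == 'm'
  Pos 1: 'e' != 'o' (stop)
LCP = "m" (length 1)


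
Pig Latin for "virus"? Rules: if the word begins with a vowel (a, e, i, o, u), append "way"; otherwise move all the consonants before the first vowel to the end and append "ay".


Word: "virus"
Starts with consonant(s) → move to end, add 'ay'
Consonant cluster: "v"
Pig Latin = "irusvay"


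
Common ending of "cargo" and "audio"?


Word 1: "cargo"
Word 2: "audio"
Comparing from end:
  Pos -1: 'o' == 'o'
  Pos -2: 'g' != 'i' (stop)
LCS = "o" (length 1)


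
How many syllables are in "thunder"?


Word: "thunder"
Syllable breakdown: thun | der
Counting: 2 parts
= 2 syllables
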